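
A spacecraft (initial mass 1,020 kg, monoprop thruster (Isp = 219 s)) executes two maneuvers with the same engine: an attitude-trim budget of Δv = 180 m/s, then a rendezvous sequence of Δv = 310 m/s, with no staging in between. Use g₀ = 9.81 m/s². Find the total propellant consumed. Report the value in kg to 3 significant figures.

v_e = Isp · g₀ = 219 × 9.81 = 2148.4 m/s.
After the first burn: m = 1020 × exp(−180/2148.4) = 1020 × 0.91963 = 938.023 kg.
After the second burn: m = 938.023 × exp(−310/2148.4) = 938.023 × 0.86563 = 811.981 kg.
Total propellant = m₀ − m_final = 1020 − 811.981 = 208.019 kg.

total propellant consumed ≈ 208 kg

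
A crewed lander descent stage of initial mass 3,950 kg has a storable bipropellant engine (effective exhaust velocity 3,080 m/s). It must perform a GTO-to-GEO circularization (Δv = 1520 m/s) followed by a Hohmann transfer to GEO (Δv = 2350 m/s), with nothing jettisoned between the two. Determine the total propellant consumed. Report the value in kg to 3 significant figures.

After the first burn: m = 3950 × exp(−1520/3080.0) = 3950 × 0.61048 = 2,411.4 kg.
After the second burn: m = 2,411.4 × exp(−2350/3080.0) = 2,411.4 × 0.46627 = 1,124.36 kg.
Total propellant = m₀ − m_final = 3950 − 1,124.36 = 2,825.64 kg.

total propellant consumed ≈ 2830 kg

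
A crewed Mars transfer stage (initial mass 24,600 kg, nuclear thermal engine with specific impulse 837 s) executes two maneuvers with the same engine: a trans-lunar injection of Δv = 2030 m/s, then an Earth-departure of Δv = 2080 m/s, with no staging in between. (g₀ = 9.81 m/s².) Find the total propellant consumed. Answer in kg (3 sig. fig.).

v_e = Isp · g₀ = 837 × 9.81 = 8211.0 m/s.
After the first burn: m = 24600 × exp(−2030/8211.0) = 24600 × 0.78096 = 19,211.6 kg.
After the second burn: m = 19,211.6 × exp(−2080/8211.0) = 19,211.6 × 0.77622 = 14,912.4 kg.
Total propellant = m₀ − m_final = 24600 − 14,912.4 = 9,687.6 kg.

total propellant consumed ≈ 9690 kg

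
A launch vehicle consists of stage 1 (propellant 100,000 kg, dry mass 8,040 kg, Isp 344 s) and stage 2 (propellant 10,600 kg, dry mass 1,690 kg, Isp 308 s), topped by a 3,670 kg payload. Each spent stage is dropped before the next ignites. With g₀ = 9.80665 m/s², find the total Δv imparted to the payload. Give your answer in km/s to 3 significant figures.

Δv ≈ 8.84 km/s

Ignition mass of stage 1 = 100,000+8,040 + 10,600+1,690 + 3,670 = 124,000 kg.
Stage 1: m₀ = 124,000 kg, m_f = 124,000 − 100,000 = 24,000 kg; Δv = 344×9.80665×ln(5.167) = 3373.5×1.6422 ≈ 5540 m/s.
Stage 2: m₀ = 15,960 kg, m_f = 15,960 − 10,600 = 5,360 kg; Δv = 308×9.80665×ln(2.978) = 3020.4×1.0911 ≈ 3296 m/s.
Total Δv = 5540 + 3296 = 8836 m/s.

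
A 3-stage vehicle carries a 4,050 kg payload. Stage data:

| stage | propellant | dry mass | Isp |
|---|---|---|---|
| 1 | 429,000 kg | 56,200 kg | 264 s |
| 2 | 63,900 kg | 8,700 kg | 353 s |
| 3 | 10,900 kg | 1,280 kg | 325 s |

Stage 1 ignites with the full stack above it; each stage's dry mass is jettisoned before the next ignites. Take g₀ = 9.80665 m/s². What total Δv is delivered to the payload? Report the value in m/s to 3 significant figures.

Δv ≈ 11500 m/s

Ignition mass of stage 1 = 429,000+56,200 + 63,900+8,700 + 10,900+1,280 + 4,050 = 574,030 kg.
Stage 1: m₀ = 574,030 kg, m_f = 574,030 − 429,000 = 145,030 kg; Δv = 264×9.80665×ln(3.958) = 2589.0×1.3757 ≈ 3562 m/s.
Stage 2: m₀ = 88,830 kg, m_f = 88,830 − 63,900 = 24,930 kg; Δv = 353×9.80665×ln(3.563) = 3461.7×1.2707 ≈ 4399 m/s.
Stage 3: m₀ = 16,230 kg, m_f = 16,230 − 10,900 = 5,330 kg; Δv = 325×9.80665×ln(3.045) = 3187.2×1.1135 ≈ 3549 m/s.
Total Δv = 3562 + 4399 + 3549 = 11510 m/s.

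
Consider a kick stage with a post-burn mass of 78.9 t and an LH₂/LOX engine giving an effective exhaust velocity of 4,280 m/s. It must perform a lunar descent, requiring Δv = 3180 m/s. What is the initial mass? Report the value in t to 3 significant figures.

initial mass ≈ 166 t

By the Tsiolkovsky rocket equation, m₀/m_f = exp(Δv / v_e) = exp(3180 / 4280.0) = exp(0.7430) = 2.1022.
m₀ = m_f × 2.1022 = 78.9 × 2.1022 = 165.864 t.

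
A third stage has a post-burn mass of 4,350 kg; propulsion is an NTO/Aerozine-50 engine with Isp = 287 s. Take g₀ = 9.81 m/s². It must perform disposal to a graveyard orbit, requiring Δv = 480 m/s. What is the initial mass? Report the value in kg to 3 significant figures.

initial mass ≈ 5160 kg

v_e = Isp · g₀ = 287 × 9.81 = 2815.5 m/s.
By the Tsiolkovsky rocket equation, m₀/m_f = exp(Δv / v_e) = exp(480 / 2815.5) = exp(0.1705) = 1.1859.
m₀ = m_f × 1.1859 = 4,350 × 1.1859 = 5,158.67 kg.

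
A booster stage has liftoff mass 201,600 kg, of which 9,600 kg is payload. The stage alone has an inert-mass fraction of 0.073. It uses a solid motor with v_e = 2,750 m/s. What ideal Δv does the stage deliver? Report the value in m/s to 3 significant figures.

Stage wet mass = m₀ − payload = 201,600 − 9,600 = 192,000 kg.
Stage dry mass = ε × stage wet mass = 0.073 × 192,000 = 14,016 kg.
Burnout mass m_f = stage dry + payload = 14,016 + 9,600 = 23,616 kg.
Rocket equation: Δv = v_e · ln(201,600/23,616) = 2750.0 × ln(8.537) = 2750.0 × 2.1444 ≈ 5897 m/s.

Δv ≈ 5900 m/s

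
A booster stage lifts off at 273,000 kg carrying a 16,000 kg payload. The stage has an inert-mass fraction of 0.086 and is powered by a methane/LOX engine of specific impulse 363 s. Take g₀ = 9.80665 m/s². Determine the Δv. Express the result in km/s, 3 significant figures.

Stage wet mass = m₀ − payload = 273,000 − 16,000 = 257,000 kg.
Stage dry mass = ε × stage wet mass = 0.086 × 257,000 = 22,102 kg.
Burnout mass m_f = stage dry + payload = 22,102 + 16,000 = 38,102 kg.
v_e = Isp · g₀ = 363 × 9.80665 = 3559.8 m/s.
Δv = v_e · ln(273,000/38,102) = 3559.8 × ln(7.165) = 3559.8 × 1.9692 ≈ 7010 m/s.

Δv ≈ 7.01 km/s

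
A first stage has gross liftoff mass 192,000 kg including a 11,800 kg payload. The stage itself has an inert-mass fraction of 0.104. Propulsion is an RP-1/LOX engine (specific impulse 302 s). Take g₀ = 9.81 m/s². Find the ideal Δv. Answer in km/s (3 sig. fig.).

Δv ≈ 5.45 km/s

Stage wet mass = m₀ − payload = 192,000 − 11,800 = 180,200 kg.
Stage dry mass = ε × stage wet mass = 0.104 × 180,200 = 18,740.8 kg.
Burnout mass m_f = stage dry + payload = 18,740.8 + 11,800 = 30,540.8 kg.
v_e = Isp · g₀ = 302 × 9.81 = 2962.6 m/s.
Δv = v_e · ln(192,000/30,540.8) = 2962.6 × ln(6.287) = 2962.6 × 1.8384 ≈ 5447 m/s.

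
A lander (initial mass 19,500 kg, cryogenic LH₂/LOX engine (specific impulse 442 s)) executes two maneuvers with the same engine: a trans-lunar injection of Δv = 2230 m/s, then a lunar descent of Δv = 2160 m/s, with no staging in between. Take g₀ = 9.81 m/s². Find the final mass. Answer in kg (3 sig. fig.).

v_e = Isp · g₀ = 442 × 9.81 = 4336.0 m/s.
After the first burn: m = 19500 × exp(−2230/4336.0) = 19500 × 0.59792 = 11,659.4 kg.
After the second burn: m = 11,659.4 × exp(−2160/4336.0) = 11,659.4 × 0.60765 = 7,084.83 kg.

final mass ≈ 7080 kg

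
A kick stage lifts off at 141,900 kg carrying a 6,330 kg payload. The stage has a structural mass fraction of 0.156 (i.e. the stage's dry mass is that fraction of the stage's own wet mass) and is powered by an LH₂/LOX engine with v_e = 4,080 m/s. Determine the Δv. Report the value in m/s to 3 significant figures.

Δv ≈ 6700 m/s

Stage wet mass = m₀ − payload = 141,900 − 6,330 = 135,570 kg.
Stage dry mass = ε × stage wet mass = 0.156 × 135,570 = 21,148.9 kg.
Burnout mass m_f = stage dry + payload = 21,148.9 + 6,330 = 27,478.9 kg.
By the Tsiolkovsky rocket equation, Δv = v_e · ln(141,900/27,478.9) = 4080.0 × ln(5.164) = 4080.0 × 1.6417 ≈ 6698 m/s.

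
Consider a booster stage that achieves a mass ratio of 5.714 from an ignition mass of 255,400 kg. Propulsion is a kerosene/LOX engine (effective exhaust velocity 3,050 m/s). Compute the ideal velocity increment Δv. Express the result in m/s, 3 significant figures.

Δv ≈ 5320 m/s

Δv = v_e · ln(5.714) = 3050.0 × 1.7429 ≈ 5315.9 m/s.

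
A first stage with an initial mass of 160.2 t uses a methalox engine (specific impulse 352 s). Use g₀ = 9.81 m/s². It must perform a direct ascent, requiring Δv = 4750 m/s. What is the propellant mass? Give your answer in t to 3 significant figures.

v_e = Isp · g₀ = 352 × 9.81 = 3453.1 m/s.
m₀/m_f = exp(Δv / v_e) = exp(4750 / 3453.1) = exp(1.3756) = 3.9573.
m_f = 160.2 / 3.9573 = 40.4821 t, so propellant = m₀ − m_f = 160.2 − 40.4821 = 119.7179 t.

propellant mass ≈ 120 t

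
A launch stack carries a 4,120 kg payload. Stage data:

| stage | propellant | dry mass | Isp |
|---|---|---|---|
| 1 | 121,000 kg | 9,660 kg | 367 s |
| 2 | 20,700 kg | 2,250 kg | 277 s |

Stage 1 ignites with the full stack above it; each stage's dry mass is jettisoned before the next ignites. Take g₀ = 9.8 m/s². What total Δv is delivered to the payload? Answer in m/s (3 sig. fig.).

Δv ≈ 9170 m/s

Ignition mass of stage 1 = 121,000+9,660 + 20,700+2,250 + 4,120 = 157,730 kg.
Stage 1: m₀ = 157,730 kg, m_f = 157,730 − 121,000 = 36,730 kg; Δv = 367×9.8×ln(4.294) = 3596.6×1.4573 ≈ 5241 m/s.
Stage 2: m₀ = 27,070 kg, m_f = 27,070 − 20,700 = 6,370 kg; Δv = 277×9.8×ln(4.25) = 2714.6×1.4468 ≈ 3928 m/s.
Total Δv = 5241 + 3928 = 9169 m/s.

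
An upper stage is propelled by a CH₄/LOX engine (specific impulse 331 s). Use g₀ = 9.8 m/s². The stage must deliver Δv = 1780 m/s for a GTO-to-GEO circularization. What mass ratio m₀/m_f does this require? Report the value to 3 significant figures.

v_e = Isp · g₀ = 331 × 9.8 = 3243.8 m/s.
m₀/m_f = exp(Δv / v_e) = exp(1780 / 3243.8) = exp(0.5487) = 1.7311.

mass ratio ≈ 1.73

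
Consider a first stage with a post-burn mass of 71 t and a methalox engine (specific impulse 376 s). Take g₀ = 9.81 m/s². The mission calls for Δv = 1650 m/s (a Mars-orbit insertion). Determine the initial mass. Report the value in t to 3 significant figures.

v_e = Isp · g₀ = 376 × 9.81 = 3688.6 m/s.
From the ideal rocket equation, m₀/m_f = exp(Δv / v_e) = exp(1650 / 3688.6) = exp(0.4473) = 1.5641.
m₀ = m_f × 1.5641 = 71 × 1.5641 = 111.051 t.

initial mass ≈ 111 t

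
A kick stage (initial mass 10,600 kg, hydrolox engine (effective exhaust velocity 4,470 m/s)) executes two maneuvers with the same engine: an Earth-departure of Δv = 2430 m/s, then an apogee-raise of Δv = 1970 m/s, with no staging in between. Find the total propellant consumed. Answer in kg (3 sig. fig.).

After the first burn: m = 10600 × exp(−2430/4470.0) = 10600 × 0.58064 = 6,154.78 kg.
After the second burn: m = 6,154.78 × exp(−1970/4470.0) = 6,154.78 × 0.64358 = 3,961.09 kg.
Total propellant = m₀ − m_final = 10600 − 3,961.09 = 6,638.91 kg.

total propellant consumed ≈ 6640 kg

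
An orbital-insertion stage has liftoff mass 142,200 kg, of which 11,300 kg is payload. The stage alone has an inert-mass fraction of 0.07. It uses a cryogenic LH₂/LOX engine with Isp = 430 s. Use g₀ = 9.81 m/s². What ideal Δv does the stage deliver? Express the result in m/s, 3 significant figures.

Δv ≈ 8180 m/s

Stage wet mass = m₀ − payload = 142,200 − 11,300 = 130,900 kg.
Stage dry mass = ε × stage wet mass = 0.07 × 130,900 = 9,163 kg.
Burnout mass m_f = stage dry + payload = 9,163 + 11,300 = 20,463 kg.
v_e = Isp · g₀ = 430 × 9.81 = 4218.3 m/s.
Δv = v_e · ln(142,200/20,463) = 4218.3 × ln(6.949) = 4218.3 × 1.9386 ≈ 8178 m/s.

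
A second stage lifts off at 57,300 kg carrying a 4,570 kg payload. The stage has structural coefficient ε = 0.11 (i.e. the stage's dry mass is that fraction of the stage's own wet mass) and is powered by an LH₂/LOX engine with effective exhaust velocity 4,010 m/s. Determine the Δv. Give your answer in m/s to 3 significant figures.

Stage wet mass = m₀ − payload = 57,300 − 4,570 = 52,730 kg.
Stage dry mass = ε × stage wet mass = 0.11 × 52,730 = 5,800.3 kg.
Burnout mass m_f = stage dry + payload = 5,800.3 + 4,570 = 10,370.3 kg.
Δv = v_e · ln(57,300/10,370.3) = 4010.0 × ln(5.525) = 4010.0 × 1.7094 ≈ 6855 m/s.

Δv ≈ 6850 m/s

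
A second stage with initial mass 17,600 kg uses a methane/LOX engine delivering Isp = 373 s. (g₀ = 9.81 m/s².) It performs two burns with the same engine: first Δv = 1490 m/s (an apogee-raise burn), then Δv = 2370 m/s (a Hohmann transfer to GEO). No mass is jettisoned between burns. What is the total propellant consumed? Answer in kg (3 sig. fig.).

total propellant consumed ≈ 11500 kg

v_e = Isp · g₀ = 373 × 9.81 = 3659.1 m/s.
After the first burn: m = 17600 × exp(−1490/3659.1) = 17600 × 0.66551 = 11,713 kg.
After the second burn: m = 11,713 × exp(−2370/3659.1) = 11,713 × 0.52325 = 6,128.83 kg.
Total propellant = m₀ − m_final = 17600 − 6,128.83 = 11,471.17 kg.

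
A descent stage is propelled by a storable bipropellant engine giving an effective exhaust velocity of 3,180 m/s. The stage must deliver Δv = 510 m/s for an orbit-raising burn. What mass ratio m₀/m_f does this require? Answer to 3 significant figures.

m₀/m_f = exp(Δv / v_e) = exp(510 / 3180.0) = exp(0.1604) = 1.1740.

mass ratio ≈ 1.17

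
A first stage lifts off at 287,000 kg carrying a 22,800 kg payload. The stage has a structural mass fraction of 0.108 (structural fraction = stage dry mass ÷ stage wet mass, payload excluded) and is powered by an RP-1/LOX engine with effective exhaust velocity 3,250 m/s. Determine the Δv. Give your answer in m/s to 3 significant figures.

Δv ≈ 5590 m/s

Stage wet mass = m₀ − payload = 287,000 − 22,800 = 264,200 kg.
Stage dry mass = ε × stage wet mass = 0.108 × 264,200 = 28,533.6 kg.
Burnout mass m_f = stage dry + payload = 28,533.6 + 22,800 = 51,333.6 kg.
Using Δv = v_e ln(m₀/m_f): Δv = v_e · ln(287,000/51,333.6) = 3250.0 × ln(5.591) = 3250.0 × 1.7211 ≈ 5594 m/s.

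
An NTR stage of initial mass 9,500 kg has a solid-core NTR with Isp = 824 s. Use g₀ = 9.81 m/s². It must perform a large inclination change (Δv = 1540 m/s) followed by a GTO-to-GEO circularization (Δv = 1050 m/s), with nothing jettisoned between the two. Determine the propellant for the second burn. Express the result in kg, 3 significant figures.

propellant for the second burn ≈ 956 kg

v_e = Isp · g₀ = 824 × 9.81 = 8083.4 m/s.
After the first burn: m = 9500 × exp(−1540/8083.4) = 9500 × 0.82654 = 7,852.13 kg.
After the second burn: m = 7,852.13 × exp(−1050/8083.4) = 7,852.13 × 0.87819 = 6,895.66 kg.
Second-burn propellant = 7,852.13 − 6,895.66 = 956.47 kg.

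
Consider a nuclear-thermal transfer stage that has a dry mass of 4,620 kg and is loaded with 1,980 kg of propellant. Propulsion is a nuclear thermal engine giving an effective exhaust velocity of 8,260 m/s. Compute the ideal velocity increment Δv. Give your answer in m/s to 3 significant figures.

m₀ = m_dry + m_prop = 4,620 + 1,980 = 6,600 kg.
Δv = v_e · ln(m₀/m_f) = 8260.0 × ln(1.429) = 8260.0 × 0.3567 ≈ 2946.1 m/s.

Δv ≈ 2950 m/s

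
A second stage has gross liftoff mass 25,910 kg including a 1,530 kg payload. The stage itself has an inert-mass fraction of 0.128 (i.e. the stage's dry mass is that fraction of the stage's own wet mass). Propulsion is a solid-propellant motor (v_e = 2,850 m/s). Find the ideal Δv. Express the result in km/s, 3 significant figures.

Δv ≈ 4.90 km/s

Stage wet mass = m₀ − payload = 25,910 − 1,530 = 24,380 kg.
Stage dry mass = ε × stage wet mass = 0.128 × 24,380 = 3,120.64 kg.
Burnout mass m_f = stage dry + payload = 3,120.64 + 1,530 = 4,650.64 kg.
From the ideal rocket equation, Δv = v_e · ln(25,910/4,650.64) = 2850.0 × ln(5.571) = 2850.0 × 1.7176 ≈ 4895 m/s.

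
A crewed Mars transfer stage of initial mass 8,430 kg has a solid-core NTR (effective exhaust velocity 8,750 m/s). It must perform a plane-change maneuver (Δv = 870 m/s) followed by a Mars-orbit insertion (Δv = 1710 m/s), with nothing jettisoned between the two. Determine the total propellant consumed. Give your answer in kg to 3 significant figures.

total propellant consumed ≈ 2150 kg

After the first burn: m = 8430 × exp(−870/8750.0) = 8430 × 0.90535 = 7,632.1 kg.
After the second burn: m = 7,632.1 × exp(−1710/8750.0) = 7,632.1 × 0.82248 = 6,277.25 kg.
Total propellant = m₀ − m_final = 8430 − 6,277.25 = 2,152.75 kg.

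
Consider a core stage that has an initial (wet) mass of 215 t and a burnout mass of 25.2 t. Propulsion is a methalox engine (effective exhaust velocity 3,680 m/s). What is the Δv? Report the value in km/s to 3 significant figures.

Δv ≈ 7.89 km/s

Rocket equation: Δv = v_e · ln(m₀/m_f) = 3680.0 × ln(8.532) = 3680.0 × 2.1438 ≈ 7889.2 m/s.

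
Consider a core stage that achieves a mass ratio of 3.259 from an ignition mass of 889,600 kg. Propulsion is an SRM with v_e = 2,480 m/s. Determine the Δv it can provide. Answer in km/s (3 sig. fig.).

Δv ≈ 2.93 km/s

Using Δv = v_e ln(m₀/m_f): Δv = v_e · ln(3.259) = 2480.0 × 1.1814 ≈ 2929.9 m/s.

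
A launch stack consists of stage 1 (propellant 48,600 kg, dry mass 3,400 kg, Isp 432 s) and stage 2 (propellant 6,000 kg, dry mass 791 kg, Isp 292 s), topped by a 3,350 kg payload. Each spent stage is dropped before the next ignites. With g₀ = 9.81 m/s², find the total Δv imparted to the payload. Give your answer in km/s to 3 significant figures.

Δv ≈ 9.02 km/s

Ignition mass of stage 1 = 48,600+3,400 + 6,000+791 + 3,350 = 62,141 kg.
Stage 1: m₀ = 62,141 kg, m_f = 62,141 − 48,600 = 13,541 kg; Δv = 432×9.81×ln(4.589) = 4237.9×1.5237 ≈ 6457 m/s.
Stage 2: m₀ = 10,141 kg, m_f = 10,141 − 6,000 = 4,141 kg; Δv = 292×9.81×ln(2.449) = 2864.5×0.8956 ≈ 2566 m/s.
Total Δv = 6457 + 2566 = 9023 m/s.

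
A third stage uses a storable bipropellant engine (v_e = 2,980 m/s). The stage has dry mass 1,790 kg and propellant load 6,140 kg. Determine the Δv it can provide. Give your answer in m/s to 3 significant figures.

m₀ = m_dry + m_prop = 1,790 + 6,140 = 7,930 kg.
Δv = v_e · ln(m₀/m_f) = 2980.0 × ln(4.43) = 2980.0 × 1.4884 ≈ 4435.5 m/s.

Δv ≈ 4440 m/s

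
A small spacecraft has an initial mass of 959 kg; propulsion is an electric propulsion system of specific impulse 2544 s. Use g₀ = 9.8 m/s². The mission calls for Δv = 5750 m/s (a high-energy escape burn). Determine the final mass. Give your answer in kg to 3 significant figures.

v_e = Isp · g₀ = 2544 × 9.8 = 24931.2 m/s.
Rocket equation: m₀/m_f = exp(Δv / v_e) = exp(5750 / 24931.2) = exp(0.2306) = 1.2594.
m_f = m₀ / 1.2594 = 959 / 1.2594 = 761.474 kg.

final mass ≈ 761 kg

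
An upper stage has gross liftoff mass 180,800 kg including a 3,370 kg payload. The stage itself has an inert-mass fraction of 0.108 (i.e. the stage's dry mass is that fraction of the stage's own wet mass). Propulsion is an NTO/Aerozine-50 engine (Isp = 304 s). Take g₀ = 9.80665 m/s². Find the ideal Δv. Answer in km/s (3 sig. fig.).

Stage wet mass = m₀ − payload = 180,800 − 3,370 = 177,430 kg.
Stage dry mass = ε × stage wet mass = 0.108 × 177,430 = 19,162.4 kg.
Burnout mass m_f = stage dry + payload = 19,162.4 + 3,370 = 22,532.4 kg.
v_e = Isp · g₀ = 304 × 9.80665 = 2981.2 m/s.
By the Tsiolkovsky rocket equation, Δv = v_e · ln(180,800/22,532.4) = 2981.2 × ln(8.024) = 2981.2 × 2.0824 ≈ 6208 m/s.

Δv ≈ 6.21 km/s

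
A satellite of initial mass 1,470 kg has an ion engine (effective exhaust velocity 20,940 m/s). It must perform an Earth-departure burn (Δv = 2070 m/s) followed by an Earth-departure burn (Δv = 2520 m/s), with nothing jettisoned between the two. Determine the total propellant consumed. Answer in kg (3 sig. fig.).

After the first burn: m = 1470 × exp(−2070/20940.0) = 1470 × 0.90588 = 1,331.64 kg.
After the second burn: m = 1,331.64 × exp(−2520/20940.0) = 1,331.64 × 0.88662 = 1,180.66 kg.
Total propellant = m₀ − m_final = 1470 − 1,180.66 = 289.34 kg.

total propellant consumed ≈ 289 kg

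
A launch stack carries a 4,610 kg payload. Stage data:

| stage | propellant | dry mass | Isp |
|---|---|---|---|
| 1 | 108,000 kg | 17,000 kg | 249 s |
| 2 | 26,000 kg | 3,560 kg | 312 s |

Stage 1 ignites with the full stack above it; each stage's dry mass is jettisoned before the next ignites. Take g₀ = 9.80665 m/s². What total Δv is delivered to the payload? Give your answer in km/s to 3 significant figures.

Ignition mass of stage 1 = 108,000+17,000 + 26,000+3,560 + 4,610 = 159,170 kg.
Stage 1: m₀ = 159,170 kg, m_f = 159,170 − 108,000 = 51,170 kg; Δv = 249×9.80665×ln(3.111) = 2441.9×1.1348 ≈ 2771 m/s.
Stage 2: m₀ = 34,170 kg, m_f = 34,170 − 26,000 = 8,170 kg; Δv = 312×9.80665×ln(4.182) = 3059.7×1.4309 ≈ 4378 m/s.
Total Δv = 2771 + 4378 = 7149 m/s.

Δv ≈ 7.15 km/s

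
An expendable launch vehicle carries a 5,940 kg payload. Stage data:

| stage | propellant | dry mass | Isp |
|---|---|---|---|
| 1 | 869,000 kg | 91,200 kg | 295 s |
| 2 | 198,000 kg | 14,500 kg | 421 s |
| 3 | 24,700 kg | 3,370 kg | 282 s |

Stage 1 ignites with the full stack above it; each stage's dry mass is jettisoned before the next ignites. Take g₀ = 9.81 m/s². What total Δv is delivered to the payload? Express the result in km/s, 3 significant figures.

Δv ≈ 14.0 km/s

Ignition mass of stage 1 = 869,000+91,200 + 198,000+14,500 + 24,700+3,370 + 5,940 = 1,206,710 kg.
Stage 1: m₀ = 1,206,710 kg, m_f = 1,206,710 − 869,000 = 337,710 kg; Δv = 295×9.81×ln(3.573) = 2894.0×1.2735 ≈ 3685 m/s.
Stage 2: m₀ = 246,510 kg, m_f = 246,510 − 198,000 = 48,510 kg; Δv = 421×9.81×ln(5.082) = 4130.0×1.6256 ≈ 6714 m/s.
Stage 3: m₀ = 34,010 kg, m_f = 34,010 − 24,700 = 9,310 kg; Δv = 282×9.81×ln(3.653) = 2766.4×1.2956 ≈ 3584 m/s.
Total Δv = 3685 + 6714 + 3584 = 13983 m/s.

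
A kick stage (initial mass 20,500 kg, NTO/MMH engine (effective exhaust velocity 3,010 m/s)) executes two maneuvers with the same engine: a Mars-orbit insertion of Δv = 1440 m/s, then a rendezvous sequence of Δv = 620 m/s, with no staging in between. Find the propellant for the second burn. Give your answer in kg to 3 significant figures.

After the first burn: m = 20500 × exp(−1440/3010.0) = 20500 × 0.61977 = 12,705.3 kg.
After the second burn: m = 12,705.3 × exp(−620/3010.0) = 12,705.3 × 0.81385 = 10,340.2 kg.
Second-burn propellant = 12,705.3 − 10,340.2 = 2,365.1 kg.

propellant for the second burn ≈ 2370 kg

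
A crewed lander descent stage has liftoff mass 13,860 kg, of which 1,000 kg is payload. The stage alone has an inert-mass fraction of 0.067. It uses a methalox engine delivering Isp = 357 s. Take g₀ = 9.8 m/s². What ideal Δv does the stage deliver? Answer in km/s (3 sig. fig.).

Δv ≈ 7.02 km/s

Stage wet mass = m₀ − payload = 13,860 − 1,000 = 12,860 kg.
Stage dry mass = ε × stage wet mass = 0.067 × 12,860 = 861.62 kg.
Burnout mass m_f = stage dry + payload = 861.62 + 1,000 = 1,861.62 kg.
v_e = Isp · g₀ = 357 × 9.8 = 3498.6 m/s.
Rocket equation: Δv = v_e · ln(13,860/1,861.62) = 3498.6 × ln(7.445) = 3498.6 × 2.0076 ≈ 7024 m/s.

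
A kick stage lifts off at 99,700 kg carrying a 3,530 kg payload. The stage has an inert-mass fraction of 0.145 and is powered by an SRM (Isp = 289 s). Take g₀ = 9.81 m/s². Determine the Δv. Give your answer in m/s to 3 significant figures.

Stage wet mass = m₀ − payload = 99,700 − 3,530 = 96,170 kg.
Stage dry mass = ε × stage wet mass = 0.145 × 96,170 = 13,944.7 kg.
Burnout mass m_f = stage dry + payload = 13,944.7 + 3,530 = 17,474.7 kg.
v_e = Isp · g₀ = 289 × 9.81 = 2835.1 m/s.
Using Δv = v_e ln(m₀/m_f): Δv = v_e · ln(99,700/17,474.7) = 2835.1 × ln(5.705) = 2835.1 × 1.7414 ≈ 4937 m/s.

Δv ≈ 4940 m/s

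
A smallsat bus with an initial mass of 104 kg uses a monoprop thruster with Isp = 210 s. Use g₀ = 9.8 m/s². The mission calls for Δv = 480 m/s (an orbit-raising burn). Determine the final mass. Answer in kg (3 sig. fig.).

final mass ≈ 82.4 kg

v_e = Isp · g₀ = 210 × 9.8 = 2058.0 m/s.
m₀/m_f = exp(Δv / v_e) = exp(480 / 2058.0) = exp(0.2332) = 1.2627.
m_f = m₀ / 1.2627 = 104 / 1.2627 = 82.3632 kg.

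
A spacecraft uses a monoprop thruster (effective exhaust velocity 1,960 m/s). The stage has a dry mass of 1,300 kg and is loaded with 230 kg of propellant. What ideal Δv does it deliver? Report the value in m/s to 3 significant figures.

Δv ≈ 319 m/s

m₀ = m_dry + m_prop = 1,300 + 230 = 1,530 kg.
Using Δv = v_e ln(m₀/m_f): Δv = v_e · ln(m₀/m_f) = 1960.0 × ln(1.177) = 1960.0 × 0.1629 ≈ 319.3 m/s.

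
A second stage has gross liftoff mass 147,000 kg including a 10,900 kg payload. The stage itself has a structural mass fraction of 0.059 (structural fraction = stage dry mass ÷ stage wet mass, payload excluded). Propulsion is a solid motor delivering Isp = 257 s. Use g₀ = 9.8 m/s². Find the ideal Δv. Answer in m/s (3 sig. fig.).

Stage wet mass = m₀ − payload = 147,000 − 10,900 = 136,100 kg.
Stage dry mass = ε × stage wet mass = 0.059 × 136,100 = 8,029.9 kg.
Burnout mass m_f = stage dry + payload = 8,029.9 + 10,900 = 18,929.9 kg.
v_e = Isp · g₀ = 257 × 9.8 = 2518.6 m/s.
Rocket equation: Δv = v_e · ln(147,000/18,929.9) = 2518.6 × ln(7.765) = 2518.6 × 2.0497 ≈ 5162 m/s.

Δv ≈ 5160 m/s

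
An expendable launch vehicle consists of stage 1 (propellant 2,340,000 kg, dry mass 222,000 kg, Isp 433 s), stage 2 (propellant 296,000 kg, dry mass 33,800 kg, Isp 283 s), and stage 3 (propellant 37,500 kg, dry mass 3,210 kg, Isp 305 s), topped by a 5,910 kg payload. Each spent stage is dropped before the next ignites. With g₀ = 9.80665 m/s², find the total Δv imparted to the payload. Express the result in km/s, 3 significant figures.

Ignition mass of stage 1 = 2,340,000+222,000 + 296,000+33,800 + 37,500+3,210 + 5,910 = 2,938,420 kg.
Stage 1: m₀ = 2,938,420 kg, m_f = 2,938,420 − 2,340,000 = 598,420 kg; Δv = 433×9.80665×ln(4.91) = 4246.3×1.5913 ≈ 6757 m/s.
Stage 2: m₀ = 376,420 kg, m_f = 376,420 − 296,000 = 80,420 kg; Δv = 283×9.80665×ln(4.681) = 2775.3×1.5434 ≈ 4283 m/s.
Stage 3: m₀ = 46,620 kg, m_f = 46,620 − 37,500 = 9,120 kg; Δv = 305×9.80665×ln(5.112) = 2991.0×1.6316 ≈ 4880 m/s.
Total Δv = 6757 + 4283 + 4880 = 15920 m/s.

Δv ≈ 15.9 km/s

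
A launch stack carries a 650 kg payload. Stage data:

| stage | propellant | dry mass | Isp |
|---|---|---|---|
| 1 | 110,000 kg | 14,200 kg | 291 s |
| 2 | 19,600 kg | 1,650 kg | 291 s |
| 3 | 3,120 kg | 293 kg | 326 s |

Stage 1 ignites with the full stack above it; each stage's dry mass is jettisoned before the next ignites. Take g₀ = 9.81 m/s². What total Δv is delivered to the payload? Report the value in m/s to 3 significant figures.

Δv ≈ 12700 m/s

Ignition mass of stage 1 = 110,000+14,200 + 19,600+1,650 + 3,120+293 + 650 = 149,513 kg.
Stage 1: m₀ = 149,513 kg, m_f = 149,513 − 110,000 = 39,513 kg; Δv = 291×9.81×ln(3.784) = 2854.7×1.3308 ≈ 3799 m/s.
Stage 2: m₀ = 25,313 kg, m_f = 25,313 − 19,600 = 5,713 kg; Δv = 291×9.81×ln(4.431) = 2854.7×1.4886 ≈ 4249 m/s.
Stage 3: m₀ = 4,063 kg, m_f = 4,063 − 3,120 = 943 kg; Δv = 326×9.81×ln(4.309) = 3198.1×1.4606 ≈ 4671 m/s.
Total Δv = 3799 + 4249 + 4671 = 12719 m/s.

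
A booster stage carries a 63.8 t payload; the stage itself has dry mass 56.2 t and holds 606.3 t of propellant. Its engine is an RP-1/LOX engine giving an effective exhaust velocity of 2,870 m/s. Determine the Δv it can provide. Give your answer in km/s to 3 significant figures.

Δv ≈ 5.17 km/s

m₀ = payload + dry + propellant = 63.8 + 56.2 + 606.3 = 726.3 t.
m_f = payload + dry = 63.8 + 56.2 = 120 t.
By the Tsiolkovsky rocket equation, Δv = v_e · ln(m₀/m_f) = 2870.0 × ln(6.053) = 2870.0 × 1.8005 ≈ 5167.4 m/s.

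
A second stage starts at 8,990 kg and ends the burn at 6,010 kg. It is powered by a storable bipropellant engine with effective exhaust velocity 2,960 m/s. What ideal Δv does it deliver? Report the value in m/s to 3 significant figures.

Δv ≈ 1190 m/s

From the ideal rocket equation, Δv = v_e · ln(m₀/m_f) = 2960.0 × ln(1.496) = 2960.0 × 0.4027 ≈ 1192.0 m/s.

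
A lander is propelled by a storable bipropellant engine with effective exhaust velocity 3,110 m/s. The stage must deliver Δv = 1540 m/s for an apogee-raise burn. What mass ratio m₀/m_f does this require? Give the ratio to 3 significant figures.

Rocket equation: m₀/m_f = exp(Δv / v_e) = exp(1540 / 3110.0) = exp(0.4952) = 1.6408.

mass ratio ≈ 1.64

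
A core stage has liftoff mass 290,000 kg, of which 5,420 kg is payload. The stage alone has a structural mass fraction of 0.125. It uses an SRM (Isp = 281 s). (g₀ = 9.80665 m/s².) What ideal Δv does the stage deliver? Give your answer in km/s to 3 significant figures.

Δv ≈ 5.39 km/s

Stage wet mass = m₀ − payload = 290,000 − 5,420 = 284,580 kg.
Stage dry mass = ε × stage wet mass = 0.125 × 284,580 = 35,572.5 kg.
Burnout mass m_f = stage dry + payload = 35,572.5 + 5,420 = 40,992.5 kg.
v_e = Isp · g₀ = 281 × 9.80665 = 2755.7 m/s.
Δv = v_e · ln(290,000/40,992.5) = 2755.7 × ln(7.074) = 2755.7 × 1.9565 ≈ 5391 m/s.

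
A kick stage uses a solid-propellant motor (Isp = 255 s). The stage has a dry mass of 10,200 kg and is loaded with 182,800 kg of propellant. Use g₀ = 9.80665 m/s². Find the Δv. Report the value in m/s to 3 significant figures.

Δv ≈ 7350 m/s

v_e = Isp · g₀ = 255 × 9.80665 = 2500.7 m/s.
m₀ = m_dry + m_prop = 10,200 + 182,800 = 193,000 kg.
Rocket equation: Δv = v_e · ln(m₀/m_f) = 2500.7 × ln(18.92) = 2500.7 × 2.9403 ≈ 7352.8 m/s.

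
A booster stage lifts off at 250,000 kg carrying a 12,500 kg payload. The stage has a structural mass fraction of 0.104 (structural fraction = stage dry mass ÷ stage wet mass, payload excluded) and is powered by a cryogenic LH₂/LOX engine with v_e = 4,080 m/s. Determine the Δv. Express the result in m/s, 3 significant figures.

Stage wet mass = m₀ − payload = 250,000 − 12,500 = 237,500 kg.
Stage dry mass = ε × stage wet mass = 0.104 × 237,500 = 24,700 kg.
Burnout mass m_f = stage dry + payload = 24,700 + 12,500 = 37,200 kg.
Δv = v_e · ln(250,000/37,200) = 4080.0 × ln(6.72) = 4080.0 × 1.9052 ≈ 7773 m/s.

Δv ≈ 7770 m/s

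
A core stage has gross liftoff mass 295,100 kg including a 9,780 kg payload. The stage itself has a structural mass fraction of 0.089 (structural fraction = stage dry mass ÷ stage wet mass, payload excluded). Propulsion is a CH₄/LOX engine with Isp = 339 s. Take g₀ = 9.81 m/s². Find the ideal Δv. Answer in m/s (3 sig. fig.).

Δv ≈ 7070 m/s

Stage wet mass = m₀ − payload = 295,100 − 9,780 = 285,320 kg.
Stage dry mass = ε × stage wet mass = 0.089 × 285,320 = 25,393.5 kg.
Burnout mass m_f = stage dry + payload = 25,393.5 + 9,780 = 35,173.5 kg.
v_e = Isp · g₀ = 339 × 9.81 = 3325.6 m/s.
Δv = v_e · ln(295,100/35,173.5) = 3325.6 × ln(8.39) = 3325.6 × 2.1270 ≈ 7074 m/s.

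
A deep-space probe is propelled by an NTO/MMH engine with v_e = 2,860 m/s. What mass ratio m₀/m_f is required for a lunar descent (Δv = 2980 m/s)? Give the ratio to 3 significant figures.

mass ratio ≈ 2.83

By the Tsiolkovsky rocket equation, m₀/m_f = exp(Δv / v_e) = exp(2980 / 2860.0) = exp(1.0420) = 2.8348.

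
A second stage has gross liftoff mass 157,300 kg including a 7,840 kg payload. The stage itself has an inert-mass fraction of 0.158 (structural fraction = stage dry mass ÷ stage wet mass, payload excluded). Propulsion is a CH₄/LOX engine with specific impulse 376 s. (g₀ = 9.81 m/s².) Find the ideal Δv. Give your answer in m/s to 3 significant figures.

Stage wet mass = m₀ − payload = 157,300 − 7,840 = 149,460 kg.
Stage dry mass = ε × stage wet mass = 0.158 × 149,460 = 23,614.7 kg.
Burnout mass m_f = stage dry + payload = 23,614.7 + 7,840 = 31,454.7 kg.
v_e = Isp · g₀ = 376 × 9.81 = 3688.6 m/s.
Δv = v_e · ln(157,300/31,454.7) = 3688.6 × ln(5.001) = 3688.6 × 1.6096 ≈ 5937 m/s.

Δv ≈ 5940 m/s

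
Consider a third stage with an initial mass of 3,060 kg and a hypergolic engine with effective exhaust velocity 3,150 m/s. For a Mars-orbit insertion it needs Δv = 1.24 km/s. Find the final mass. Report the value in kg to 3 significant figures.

final mass ≈ 2060 kg

m₀/m_f = exp(Δv / v_e) = exp(1240 / 3150.0) = exp(0.3937) = 1.4824.
m_f = m₀ / 1.4824 = 3,060 / 1.4824 = 2,064.22 kg.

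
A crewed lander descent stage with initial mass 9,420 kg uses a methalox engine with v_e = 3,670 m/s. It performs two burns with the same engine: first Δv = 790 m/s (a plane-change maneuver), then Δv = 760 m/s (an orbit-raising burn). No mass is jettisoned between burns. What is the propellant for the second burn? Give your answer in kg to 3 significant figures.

After the first burn: m = 9420 × exp(−790/3670.0) = 9420 × 0.80633 = 7,595.63 kg.
After the second burn: m = 7,595.63 × exp(−760/3670.0) = 7,595.63 × 0.81295 = 6,174.87 kg.
Second-burn propellant = 7,595.63 − 6,174.87 = 1,420.76 kg.

propellant for the second burn ≈ 1420 kg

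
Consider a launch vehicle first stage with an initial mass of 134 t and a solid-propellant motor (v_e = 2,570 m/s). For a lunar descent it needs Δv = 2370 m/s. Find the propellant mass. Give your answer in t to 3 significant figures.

m₀/m_f = exp(Δv / v_e) = exp(2370 / 2570.0) = exp(0.9222) = 2.5148.
m_f = 134 / 2.5148 = 53.2846 t, so propellant = m₀ − m_f = 134 − 53.2846 = 80.7154 t.

propellant mass ≈ 80.7 t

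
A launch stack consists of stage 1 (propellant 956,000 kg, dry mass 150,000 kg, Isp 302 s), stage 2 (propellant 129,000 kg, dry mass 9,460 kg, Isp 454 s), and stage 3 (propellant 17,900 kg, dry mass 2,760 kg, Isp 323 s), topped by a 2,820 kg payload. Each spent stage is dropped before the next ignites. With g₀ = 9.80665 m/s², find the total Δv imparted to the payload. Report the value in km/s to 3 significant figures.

Ignition mass of stage 1 = 956,000+150,000 + 129,000+9,460 + 17,900+2,760 + 2,820 = 1,267,940 kg.
Stage 1: m₀ = 1,267,940 kg, m_f = 1,267,940 − 956,000 = 311,940 kg; Δv = 302×9.80665×ln(4.065) = 2961.6×1.4023 ≈ 4153 m/s.
Stage 2: m₀ = 161,940 kg, m_f = 161,940 − 129,000 = 32,940 kg; Δv = 454×9.80665×ln(4.916) = 4452.2×1.5925 ≈ 7090 m/s.
Stage 3: m₀ = 23,480 kg, m_f = 23,480 − 17,900 = 5,580 kg; Δv = 323×9.80665×ln(4.208) = 3167.5×1.4370 ≈ 4552 m/s.
Total Δv = 4153 + 7090 + 4552 = 15795 m/s.

Δv ≈ 15.8 km/s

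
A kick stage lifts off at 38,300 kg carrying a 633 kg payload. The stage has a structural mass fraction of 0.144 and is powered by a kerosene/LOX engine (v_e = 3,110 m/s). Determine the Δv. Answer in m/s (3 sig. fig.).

Δv ≈ 5740 m/s

Stage wet mass = m₀ − payload = 38,300 − 633 = 37,667 kg.
Stage dry mass = ε × stage wet mass = 0.144 × 37,667 = 5,424.05 kg.
Burnout mass m_f = stage dry + payload = 5,424.05 + 633 = 6,057.05 kg.
Using Δv = v_e ln(m₀/m_f): Δv = v_e · ln(38,300/6,057.05) = 3110.0 × ln(6.323) = 3110.0 × 1.8442 ≈ 5736 m/s.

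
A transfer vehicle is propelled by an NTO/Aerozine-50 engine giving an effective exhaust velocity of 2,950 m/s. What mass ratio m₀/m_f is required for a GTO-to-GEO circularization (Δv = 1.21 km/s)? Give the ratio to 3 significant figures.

From the ideal rocket equation, m₀/m_f = exp(Δv / v_e) = exp(1210 / 2950.0) = exp(0.4102) = 1.5071.

mass ratio ≈ 1.51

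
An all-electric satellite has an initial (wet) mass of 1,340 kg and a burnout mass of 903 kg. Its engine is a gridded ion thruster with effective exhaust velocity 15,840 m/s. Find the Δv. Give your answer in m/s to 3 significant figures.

Δv ≈ 6250 m/s

By the Tsiolkovsky rocket equation, Δv = v_e · ln(m₀/m_f) = 15840.0 × ln(1.484) = 15840.0 × 0.3947 ≈ 6252.1 m/s.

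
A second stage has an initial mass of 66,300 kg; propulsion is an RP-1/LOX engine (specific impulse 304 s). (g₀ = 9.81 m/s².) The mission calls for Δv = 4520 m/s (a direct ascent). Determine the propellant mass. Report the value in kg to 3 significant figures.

propellant mass ≈ 51700 kg

v_e = Isp · g₀ = 304 × 9.81 = 2982.2 m/s.
By the Tsiolkovsky rocket equation, m₀/m_f = exp(Δv / v_e) = exp(4520 / 2982.2) = exp(1.5156) = 4.5523.
m_f = 66,300 / 4.5523 = 14,564.1 kg, so propellant = m₀ − m_f = 66,300 − 14,564.1 = 51,735.9 kg.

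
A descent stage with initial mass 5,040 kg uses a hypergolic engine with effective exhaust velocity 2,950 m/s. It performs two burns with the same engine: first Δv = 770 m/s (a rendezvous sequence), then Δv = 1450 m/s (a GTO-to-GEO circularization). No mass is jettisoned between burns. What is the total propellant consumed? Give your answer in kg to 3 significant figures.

total propellant consumed ≈ 2670 kg

After the first burn: m = 5040 × exp(−770/2950.0) = 5040 × 0.77027 = 3,882.16 kg.
After the second burn: m = 3,882.16 × exp(−1450/2950.0) = 3,882.16 × 0.61169 = 2,374.68 kg.
Total propellant = m₀ − m_final = 5040 − 2,374.68 = 2,665.32 kg.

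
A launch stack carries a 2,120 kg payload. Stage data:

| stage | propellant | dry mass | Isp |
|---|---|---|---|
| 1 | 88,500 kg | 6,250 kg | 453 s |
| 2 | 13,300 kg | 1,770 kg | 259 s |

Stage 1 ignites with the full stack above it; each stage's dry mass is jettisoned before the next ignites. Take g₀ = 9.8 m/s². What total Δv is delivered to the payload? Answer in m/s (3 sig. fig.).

Ignition mass of stage 1 = 88,500+6,250 + 13,300+1,770 + 2,120 = 111,940 kg.
Stage 1: m₀ = 111,940 kg, m_f = 111,940 − 88,500 = 23,440 kg; Δv = 453×9.8×ln(4.776) = 4439.4×1.5635 ≈ 6941 m/s.
Stage 2: m₀ = 17,190 kg, m_f = 17,190 − 13,300 = 3,890 kg; Δv = 259×9.8×ln(4.419) = 2538.2×1.4859 ≈ 3772 m/s.
Total Δv = 6941 + 3772 = 10713 m/s.

Δv ≈ 10700 m/s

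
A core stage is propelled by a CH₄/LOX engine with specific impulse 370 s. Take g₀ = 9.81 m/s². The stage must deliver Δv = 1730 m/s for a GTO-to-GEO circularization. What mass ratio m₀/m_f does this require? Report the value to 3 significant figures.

mass ratio ≈ 1.61

v_e = Isp · g₀ = 370 × 9.81 = 3629.7 m/s.
From the ideal rocket equation, m₀/m_f = exp(Δv / v_e) = exp(1730 / 3629.7) = exp(0.4766) = 1.6106.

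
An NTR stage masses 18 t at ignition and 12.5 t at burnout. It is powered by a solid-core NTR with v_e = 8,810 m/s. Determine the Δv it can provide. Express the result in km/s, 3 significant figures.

By the Tsiolkovsky rocket equation, Δv = v_e · ln(m₀/m_f) = 8810.0 × ln(1.44) = 8810.0 × 0.3646 ≈ 3212.5 m/s.

Δv ≈ 3.21 km/s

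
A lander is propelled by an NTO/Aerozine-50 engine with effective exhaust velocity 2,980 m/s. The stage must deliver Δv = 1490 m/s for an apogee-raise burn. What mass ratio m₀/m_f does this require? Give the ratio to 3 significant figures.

mass ratio ≈ 1.65

m₀/m_f = exp(Δv / v_e) = exp(1490 / 2980.0) = exp(0.5000) = 1.6487.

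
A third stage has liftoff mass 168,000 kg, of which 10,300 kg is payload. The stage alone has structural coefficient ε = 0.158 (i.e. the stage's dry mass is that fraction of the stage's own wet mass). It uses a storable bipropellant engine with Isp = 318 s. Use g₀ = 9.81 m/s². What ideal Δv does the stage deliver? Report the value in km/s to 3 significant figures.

Δv ≈ 4.87 km/s

Stage wet mass = m₀ − payload = 168,000 − 10,300 = 157,700 kg.
Stage dry mass = ε × stage wet mass = 0.158 × 157,700 = 24,916.6 kg.
Burnout mass m_f = stage dry + payload = 24,916.6 + 10,300 = 35,216.6 kg.
v_e = Isp · g₀ = 318 × 9.81 = 3119.6 m/s.
Δv = v_e · ln(168,000/35,216.6) = 3119.6 × ln(4.77) = 3119.6 × 1.5624 ≈ 4874 m/s.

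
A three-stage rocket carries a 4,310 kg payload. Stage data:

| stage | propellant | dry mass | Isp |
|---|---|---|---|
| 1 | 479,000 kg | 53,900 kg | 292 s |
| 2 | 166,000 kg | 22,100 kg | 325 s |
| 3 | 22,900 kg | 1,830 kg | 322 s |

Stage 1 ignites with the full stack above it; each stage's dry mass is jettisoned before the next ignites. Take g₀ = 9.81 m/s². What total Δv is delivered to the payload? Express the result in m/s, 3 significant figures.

Δv ≈ 12400 m/s

Ignition mass of stage 1 = 479,000+53,900 + 166,000+22,100 + 22,900+1,830 + 4,310 = 750,040 kg.
Stage 1: m₀ = 750,040 kg, m_f = 750,040 − 479,000 = 271,040 kg; Δv = 292×9.81×ln(2.767) = 2864.5×1.0179 ≈ 2916 m/s.
Stage 2: m₀ = 217,140 kg, m_f = 217,140 − 166,000 = 51,140 kg; Δv = 325×9.81×ln(4.246) = 3188.2×1.4460 ≈ 4610 m/s.
Stage 3: m₀ = 29,040 kg, m_f = 29,040 − 22,900 = 6,140 kg; Δv = 322×9.81×ln(4.73) = 3158.8×1.5538 ≈ 4908 m/s.
Total Δv = 2916 + 4610 + 4908 = 12434 m/s.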